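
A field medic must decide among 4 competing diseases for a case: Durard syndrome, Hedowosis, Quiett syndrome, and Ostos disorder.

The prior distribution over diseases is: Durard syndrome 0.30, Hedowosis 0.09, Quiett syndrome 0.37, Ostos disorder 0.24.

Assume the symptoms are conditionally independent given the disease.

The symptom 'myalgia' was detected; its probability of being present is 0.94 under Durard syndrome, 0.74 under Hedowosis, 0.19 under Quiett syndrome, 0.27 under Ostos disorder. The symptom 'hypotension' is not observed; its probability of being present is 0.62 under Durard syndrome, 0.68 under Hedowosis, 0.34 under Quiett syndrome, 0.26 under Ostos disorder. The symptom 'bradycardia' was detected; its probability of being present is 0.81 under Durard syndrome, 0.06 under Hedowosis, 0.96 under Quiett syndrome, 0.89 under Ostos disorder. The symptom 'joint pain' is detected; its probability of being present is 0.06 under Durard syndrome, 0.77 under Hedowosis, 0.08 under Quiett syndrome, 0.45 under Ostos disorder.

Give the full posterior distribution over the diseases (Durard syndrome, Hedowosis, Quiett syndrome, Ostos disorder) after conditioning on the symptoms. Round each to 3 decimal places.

Multiply each prior by the joint likelihood of the symptom pattern (using 1 − P(present | H) for each absent symptom):
  Durard syndrome: 0.30 × 0.94 × (1 − 0.62) × 0.81 × 0.06 = 0.005208
  Hedowosis: 0.09 × 0.74 × (1 − 0.68) × 0.06 × 0.77 = 0.00098461
  Quiett syndrome: 0.37 × 0.19 × (1 − 0.34) × 0.96 × 0.08 = 0.0035634
  Ostos disorder: 0.24 × 0.27 × (1 − 0.26) × 0.89 × 0.45 = 0.019205
Normalizing constant Z = 0.005208 + 0.00098461 + 0.0035634 + 0.019205 = 0.028961.
P(Durard syndrome | evidence) = 0.005208 / 0.028961 ≈ 0.180
P(Hedowosis | evidence) = 0.00098461 / 0.028961 ≈ 0.034
P(Quiett syndrome | evidence) = 0.0035634 / 0.028961 ≈ 0.123
P(Ostos disorder | evidence) = 0.019205 / 0.028961 ≈ 0.663

0.180, 0.034, 0.123, 0.663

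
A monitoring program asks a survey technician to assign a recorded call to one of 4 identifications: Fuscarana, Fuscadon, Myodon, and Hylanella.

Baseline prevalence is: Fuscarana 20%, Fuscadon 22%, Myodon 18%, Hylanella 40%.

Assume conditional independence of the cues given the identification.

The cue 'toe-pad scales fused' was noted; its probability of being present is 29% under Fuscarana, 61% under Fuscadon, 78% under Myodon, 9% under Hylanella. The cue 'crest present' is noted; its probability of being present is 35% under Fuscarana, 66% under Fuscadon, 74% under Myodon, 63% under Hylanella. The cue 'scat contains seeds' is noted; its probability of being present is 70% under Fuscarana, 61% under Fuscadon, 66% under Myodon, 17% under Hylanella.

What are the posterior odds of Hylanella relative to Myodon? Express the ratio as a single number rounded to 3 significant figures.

0.0562

Unnormalized posterior weight (prior times the cue likelihoods) for each of the two hypotheses:
  Hylanella: 0.40 × 0.09 × 0.63 × 0.17 = 0.0038556
  Myodon: 0.18 × 0.78 × 0.74 × 0.66 = 0.068571
Posterior odds = 0.0038556 / 0.068571 ≈ 0.0562.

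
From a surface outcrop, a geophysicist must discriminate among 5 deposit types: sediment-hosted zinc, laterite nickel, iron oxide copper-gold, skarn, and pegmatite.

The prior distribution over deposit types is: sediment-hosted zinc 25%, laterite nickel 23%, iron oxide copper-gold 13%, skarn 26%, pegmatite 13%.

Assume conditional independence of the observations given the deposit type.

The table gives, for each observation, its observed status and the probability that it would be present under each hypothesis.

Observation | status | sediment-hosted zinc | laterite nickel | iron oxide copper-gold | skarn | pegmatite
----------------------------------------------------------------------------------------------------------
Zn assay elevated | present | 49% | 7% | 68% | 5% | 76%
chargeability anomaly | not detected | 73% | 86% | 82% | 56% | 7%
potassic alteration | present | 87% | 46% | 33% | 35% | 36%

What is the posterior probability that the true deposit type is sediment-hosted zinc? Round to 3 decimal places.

0.410

For each hypothesis, the unnormalized posterior weight is prior × product of the observation likelihoods (using 1 − P(present | H) for each absent observation):
  sediment-hosted zinc: 0.25 × 0.49 × (1 − 0.73) × 0.87 = 0.028775
  laterite nickel: 0.23 × 0.07 × (1 − 0.86) × 0.46 = 0.0010368
  iron oxide copper-gold: 0.13 × 0.68 × (1 − 0.82) × 0.33 = 0.005251
  skarn: 0.26 × 0.05 × (1 − 0.56) × 0.35 = 0.002002
  pegmatite: 0.13 × 0.76 × (1 − 0.07) × 0.36 = 0.033078
Marginal likelihood of the evidence = 0.070143.
P(sediment-hosted zinc | evidence) = 0.028775 / 0.070143 ≈ 0.410.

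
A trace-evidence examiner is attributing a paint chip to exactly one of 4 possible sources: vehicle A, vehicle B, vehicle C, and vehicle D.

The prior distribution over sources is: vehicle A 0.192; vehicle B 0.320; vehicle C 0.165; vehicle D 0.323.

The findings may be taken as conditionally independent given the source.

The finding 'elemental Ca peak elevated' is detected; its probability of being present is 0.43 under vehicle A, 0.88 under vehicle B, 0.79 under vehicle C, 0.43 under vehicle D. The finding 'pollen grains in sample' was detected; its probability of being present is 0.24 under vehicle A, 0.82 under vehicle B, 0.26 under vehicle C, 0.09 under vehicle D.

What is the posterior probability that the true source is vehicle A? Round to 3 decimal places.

For each hypothesis, the unnormalized posterior weight is prior × product of the finding likelihoods:
  vehicle A: 0.192 × 0.43 × 0.24 = 0.019814
  vehicle B: 0.320 × 0.88 × 0.82 = 0.23091
  vehicle C: 0.165 × 0.79 × 0.26 = 0.033891
  vehicle D: 0.323 × 0.43 × 0.09 = 0.0125
Normalizing constant Z = 0.019814 + 0.23091 + 0.033891 + 0.0125 = 0.29712.
P(vehicle A | evidence) = 0.019814 / 0.29712 ≈ 0.067.

0.067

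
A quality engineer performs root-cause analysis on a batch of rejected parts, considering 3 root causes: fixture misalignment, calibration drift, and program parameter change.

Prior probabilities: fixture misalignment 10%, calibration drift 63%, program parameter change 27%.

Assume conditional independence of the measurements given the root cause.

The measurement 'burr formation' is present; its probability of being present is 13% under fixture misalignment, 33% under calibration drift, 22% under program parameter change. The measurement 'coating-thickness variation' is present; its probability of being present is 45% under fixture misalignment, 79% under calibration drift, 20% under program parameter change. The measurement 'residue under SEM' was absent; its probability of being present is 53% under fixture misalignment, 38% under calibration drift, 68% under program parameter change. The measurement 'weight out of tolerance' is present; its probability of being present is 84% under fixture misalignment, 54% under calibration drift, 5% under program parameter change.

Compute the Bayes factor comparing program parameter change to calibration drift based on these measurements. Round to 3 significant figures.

0.00807

The Bayes factor is the ratio of the joint likelihoods of the measurement pattern under the two hypotheses (using 1 − P(present | H) for each absent measurement).
  program parameter change: 0.22 × 0.20 × (1 − 0.68) × 0.05 = 0.000704
  calibration drift: 0.33 × 0.79 × (1 − 0.38) × 0.54 = 0.087282
Bayes factor = 0.000704 / 0.087282 ≈ 0.00807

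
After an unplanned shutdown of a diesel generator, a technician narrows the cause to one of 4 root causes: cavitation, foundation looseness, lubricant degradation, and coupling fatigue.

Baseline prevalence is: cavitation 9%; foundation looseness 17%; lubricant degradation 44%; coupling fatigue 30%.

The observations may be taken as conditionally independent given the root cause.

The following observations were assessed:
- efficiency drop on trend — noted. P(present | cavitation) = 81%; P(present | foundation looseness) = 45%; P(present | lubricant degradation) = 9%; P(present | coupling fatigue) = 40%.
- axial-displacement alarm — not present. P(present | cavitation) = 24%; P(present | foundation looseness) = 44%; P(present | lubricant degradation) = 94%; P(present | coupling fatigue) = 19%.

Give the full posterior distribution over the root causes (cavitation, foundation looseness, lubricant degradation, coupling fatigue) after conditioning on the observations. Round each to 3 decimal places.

0.280, 0.217, 0.012, 0.491

Multiply each prior by the joint likelihood of the evidence pattern (using 1 − P(present | H) for each absent observation):
  cavitation: 0.09 × 0.81 × (1 − 0.24) = 0.055404
  foundation looseness: 0.17 × 0.45 × (1 − 0.44) = 0.04284
  lubricant degradation: 0.44 × 0.09 × (1 − 0.94) = 0.002376
  coupling fatigue: 0.30 × 0.40 × (1 − 0.19) = 0.0972
Normalizing constant Z = 0.055404 + 0.04284 + 0.002376 + 0.0972 = 0.19782.
P(cavitation | evidence) = 0.055404 / 0.19782 ≈ 0.280
P(foundation looseness | evidence) = 0.04284 / 0.19782 ≈ 0.217
P(lubricant degradation | evidence) = 0.002376 / 0.19782 ≈ 0.012
P(coupling fatigue | evidence) = 0.0972 / 0.19782 ≈ 0.491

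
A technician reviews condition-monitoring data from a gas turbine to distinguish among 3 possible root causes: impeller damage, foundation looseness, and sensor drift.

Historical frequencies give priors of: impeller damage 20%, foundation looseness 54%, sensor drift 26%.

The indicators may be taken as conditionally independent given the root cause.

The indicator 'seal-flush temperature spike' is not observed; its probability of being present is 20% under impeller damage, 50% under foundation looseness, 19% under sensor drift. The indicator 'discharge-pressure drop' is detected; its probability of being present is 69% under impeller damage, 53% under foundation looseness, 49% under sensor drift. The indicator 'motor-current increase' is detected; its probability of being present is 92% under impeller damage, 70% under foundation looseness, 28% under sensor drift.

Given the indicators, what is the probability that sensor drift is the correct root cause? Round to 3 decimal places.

By Bayes' rule with conditional independence, the unnormalized weight for each hypothesis is prior × ∏ likelihoods (using 1 − P(present | H) for each absent indicator):
  impeller damage: 0.20 × (1 − 0.20) × 0.69 × 0.92 = 0.10157
  foundation looseness: 0.54 × (1 − 0.50) × 0.53 × 0.70 = 0.10017
  sensor drift: 0.26 × (1 − 0.19) × 0.49 × 0.28 = 0.028894
The unnormalized weights sum to 0.23063.
P(sensor drift | evidence) = 0.028894 / 0.23063 ≈ 0.125.

0.125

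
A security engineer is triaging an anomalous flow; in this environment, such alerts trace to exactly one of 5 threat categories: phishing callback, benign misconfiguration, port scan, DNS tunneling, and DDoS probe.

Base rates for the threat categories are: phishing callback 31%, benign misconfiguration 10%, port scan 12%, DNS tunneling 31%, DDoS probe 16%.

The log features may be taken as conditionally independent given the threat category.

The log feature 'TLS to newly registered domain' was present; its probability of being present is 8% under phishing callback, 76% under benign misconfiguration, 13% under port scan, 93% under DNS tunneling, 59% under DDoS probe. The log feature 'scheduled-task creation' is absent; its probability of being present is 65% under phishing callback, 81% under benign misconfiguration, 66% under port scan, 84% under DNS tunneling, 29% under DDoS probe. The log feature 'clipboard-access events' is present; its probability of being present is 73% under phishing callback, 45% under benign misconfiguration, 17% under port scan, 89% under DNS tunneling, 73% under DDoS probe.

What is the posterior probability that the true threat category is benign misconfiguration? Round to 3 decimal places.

Multiply each prior by the joint likelihood of the log feature pattern (using 1 − P(present | H) for each absent log feature):
  phishing callback: 0.31 × 0.08 × (1 − 0.65) × 0.73 = 0.0063364
  benign misconfiguration: 0.10 × 0.76 × (1 − 0.81) × 0.45 = 0.006498
  port scan: 0.12 × 0.13 × (1 − 0.66) × 0.17 = 0.00090168
  DNS tunneling: 0.31 × 0.93 × (1 − 0.84) × 0.89 = 0.041054
  DDoS probe: 0.16 × 0.59 × (1 − 0.29) × 0.73 = 0.048928
Marginal likelihood of the evidence = 0.10372.
P(benign misconfiguration | evidence) = 0.006498 / 0.10372 ≈ 0.063.

0.063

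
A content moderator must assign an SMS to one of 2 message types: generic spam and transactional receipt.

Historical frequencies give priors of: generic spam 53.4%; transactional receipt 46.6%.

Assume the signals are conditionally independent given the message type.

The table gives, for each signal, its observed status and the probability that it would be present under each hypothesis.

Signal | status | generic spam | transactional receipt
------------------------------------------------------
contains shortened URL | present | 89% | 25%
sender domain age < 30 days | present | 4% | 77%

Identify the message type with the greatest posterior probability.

Multiply each prior by the joint likelihood of the signal pattern:
  generic spam: 0.534 × 0.89 × 0.04 = 0.01901
  transactional receipt: 0.466 × 0.25 × 0.77 = 0.089705
Marginal likelihood of the evidence = 0.10872.
P(generic spam | evidence) ≈ 0.01901 / 0.10872 ≈ 0.175
P(transactional receipt | evidence) ≈ 0.089705 / 0.10872 ≈ 0.825
The largest is 0.825, so transactional receipt is most probable.

transactional receipt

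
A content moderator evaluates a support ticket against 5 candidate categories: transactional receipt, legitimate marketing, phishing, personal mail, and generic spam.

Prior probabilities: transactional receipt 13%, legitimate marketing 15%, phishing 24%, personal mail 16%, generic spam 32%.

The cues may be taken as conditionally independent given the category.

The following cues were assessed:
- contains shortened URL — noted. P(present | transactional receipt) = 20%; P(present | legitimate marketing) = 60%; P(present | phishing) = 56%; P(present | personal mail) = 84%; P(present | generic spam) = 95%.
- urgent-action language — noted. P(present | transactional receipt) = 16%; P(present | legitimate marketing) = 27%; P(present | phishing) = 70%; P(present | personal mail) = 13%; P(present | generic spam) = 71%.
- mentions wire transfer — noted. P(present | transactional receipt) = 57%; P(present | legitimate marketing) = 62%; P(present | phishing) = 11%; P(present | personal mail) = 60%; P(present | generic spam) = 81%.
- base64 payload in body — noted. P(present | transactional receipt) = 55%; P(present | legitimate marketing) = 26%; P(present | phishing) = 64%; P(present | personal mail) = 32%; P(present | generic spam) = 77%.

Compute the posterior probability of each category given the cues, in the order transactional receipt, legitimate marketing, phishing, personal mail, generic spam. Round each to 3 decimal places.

Multiply each prior by the joint likelihood of the cue pattern:
  transactional receipt: 0.13 × 0.20 × 0.16 × 0.57 × 0.55 = 0.0013042
  legitimate marketing: 0.15 × 0.60 × 0.27 × 0.62 × 0.26 = 0.0039172
  phishing: 0.24 × 0.56 × 0.70 × 0.11 × 0.64 = 0.0066232
  personal mail: 0.16 × 0.84 × 0.13 × 0.60 × 0.32 = 0.0033546
  generic spam: 0.32 × 0.95 × 0.71 × 0.81 × 0.77 = 0.13462
The unnormalized weights sum to 0.14982.
P(transactional receipt | evidence) = 0.0013042 / 0.14982 ≈ 0.009
P(legitimate marketing | evidence) = 0.0039172 / 0.14982 ≈ 0.026
P(phishing | evidence) = 0.0066232 / 0.14982 ≈ 0.044
P(personal mail | evidence) = 0.0033546 / 0.14982 ≈ 0.022
P(generic spam | evidence) = 0.13462 / 0.14982 ≈ 0.899

0.009, 0.026, 0.044, 0.022, 0.899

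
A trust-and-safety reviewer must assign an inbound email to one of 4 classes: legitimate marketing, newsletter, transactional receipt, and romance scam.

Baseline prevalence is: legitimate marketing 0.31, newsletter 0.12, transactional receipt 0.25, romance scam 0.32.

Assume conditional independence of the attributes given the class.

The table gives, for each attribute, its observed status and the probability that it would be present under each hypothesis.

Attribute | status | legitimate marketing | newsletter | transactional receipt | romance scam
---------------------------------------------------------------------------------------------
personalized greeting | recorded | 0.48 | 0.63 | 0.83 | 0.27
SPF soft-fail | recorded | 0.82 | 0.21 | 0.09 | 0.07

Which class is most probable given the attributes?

legitimate marketing

For each hypothesis, the unnormalized posterior weight is prior × product of the attribute likelihoods:
  legitimate marketing: 0.31 × 0.48 × 0.82 = 0.12202
  newsletter: 0.12 × 0.63 × 0.21 = 0.015876
  transactional receipt: 0.25 × 0.83 × 0.09 = 0.018675
  romance scam: 0.32 × 0.27 × 0.07 = 0.006048
The unnormalized weights sum to 0.16261.
P(legitimate marketing | evidence) ≈ 0.12202 / 0.16261 ≈ 0.750
P(newsletter | evidence) ≈ 0.015876 / 0.16261 ≈ 0.098
P(transactional receipt | evidence) ≈ 0.018675 / 0.16261 ≈ 0.115
P(romance scam | evidence) ≈ 0.006048 / 0.16261 ≈ 0.037
The largest is 0.750, so legitimate marketing is most probable.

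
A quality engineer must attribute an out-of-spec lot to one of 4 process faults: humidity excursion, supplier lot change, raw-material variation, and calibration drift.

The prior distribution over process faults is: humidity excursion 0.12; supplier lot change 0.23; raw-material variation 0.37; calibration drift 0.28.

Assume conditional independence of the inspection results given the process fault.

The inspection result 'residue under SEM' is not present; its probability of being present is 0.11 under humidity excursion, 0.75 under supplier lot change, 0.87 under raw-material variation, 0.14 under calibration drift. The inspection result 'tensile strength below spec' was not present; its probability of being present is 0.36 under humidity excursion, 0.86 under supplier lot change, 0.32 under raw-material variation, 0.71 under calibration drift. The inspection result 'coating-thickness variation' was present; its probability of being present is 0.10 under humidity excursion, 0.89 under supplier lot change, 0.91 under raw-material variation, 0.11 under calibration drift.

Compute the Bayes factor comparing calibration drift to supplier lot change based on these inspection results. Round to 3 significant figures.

0.881

Take the product of per-inspection result likelihoods under each hypothesis (using 1 − P(present | H) for each absent inspection result), then divide.
  calibration drift: (1 − 0.14) × (1 − 0.71) × 0.11 = 0.027434
  supplier lot change: (1 − 0.75) × (1 − 0.86) × 0.89 = 0.03115
Bayes factor = 0.027434 / 0.03115 ≈ 0.881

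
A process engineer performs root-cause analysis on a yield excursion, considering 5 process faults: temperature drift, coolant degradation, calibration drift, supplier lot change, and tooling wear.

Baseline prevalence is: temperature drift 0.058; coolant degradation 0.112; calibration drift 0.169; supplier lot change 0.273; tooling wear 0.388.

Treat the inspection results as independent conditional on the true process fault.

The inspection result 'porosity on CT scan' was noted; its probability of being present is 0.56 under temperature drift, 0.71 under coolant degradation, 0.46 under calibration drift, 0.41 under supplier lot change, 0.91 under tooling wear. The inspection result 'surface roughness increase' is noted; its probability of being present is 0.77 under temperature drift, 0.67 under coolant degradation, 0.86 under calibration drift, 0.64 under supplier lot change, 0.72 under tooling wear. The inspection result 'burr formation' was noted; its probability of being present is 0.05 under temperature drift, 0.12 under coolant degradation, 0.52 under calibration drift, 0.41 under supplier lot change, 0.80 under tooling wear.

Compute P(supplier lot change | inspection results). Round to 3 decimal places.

For each hypothesis, the unnormalized posterior weight is prior × product of the inspection result likelihoods:
  temperature drift: 0.058 × 0.56 × 0.77 × 0.05 = 0.0012505
  coolant degradation: 0.112 × 0.71 × 0.67 × 0.12 = 0.0063934
  calibration drift: 0.169 × 0.46 × 0.86 × 0.52 = 0.034765
  supplier lot change: 0.273 × 0.41 × 0.64 × 0.41 = 0.02937
  tooling wear: 0.388 × 0.91 × 0.72 × 0.80 = 0.20337
The unnormalized weights sum to 0.27515.
P(supplier lot change | evidence) = 0.02937 / 0.27515 ≈ 0.107.

0.107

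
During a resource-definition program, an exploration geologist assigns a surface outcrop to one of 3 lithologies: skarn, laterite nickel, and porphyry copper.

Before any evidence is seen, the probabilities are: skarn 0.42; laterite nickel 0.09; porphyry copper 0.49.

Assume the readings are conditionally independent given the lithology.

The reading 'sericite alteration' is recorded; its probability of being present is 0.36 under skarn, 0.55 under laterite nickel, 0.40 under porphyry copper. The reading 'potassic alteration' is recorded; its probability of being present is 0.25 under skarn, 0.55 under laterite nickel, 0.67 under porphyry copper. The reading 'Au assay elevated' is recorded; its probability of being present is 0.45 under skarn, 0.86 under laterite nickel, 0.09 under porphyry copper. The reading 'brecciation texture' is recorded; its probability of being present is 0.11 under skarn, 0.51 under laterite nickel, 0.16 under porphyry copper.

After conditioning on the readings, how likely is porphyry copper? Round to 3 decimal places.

0.120

By Bayes' rule with conditional independence, the unnormalized weight for each hypothesis is prior × ∏ likelihoods:
  skarn: 0.42 × 0.36 × 0.25 × 0.45 × 0.11 = 0.0018711
  laterite nickel: 0.09 × 0.55 × 0.55 × 0.86 × 0.51 = 0.011941
  porphyry copper: 0.49 × 0.40 × 0.67 × 0.09 × 0.16 = 0.001891
Normalizing constant Z = 0.0018711 + 0.011941 + 0.001891 = 0.015703.
P(porphyry copper | evidence) = 0.001891 / 0.015703 ≈ 0.120.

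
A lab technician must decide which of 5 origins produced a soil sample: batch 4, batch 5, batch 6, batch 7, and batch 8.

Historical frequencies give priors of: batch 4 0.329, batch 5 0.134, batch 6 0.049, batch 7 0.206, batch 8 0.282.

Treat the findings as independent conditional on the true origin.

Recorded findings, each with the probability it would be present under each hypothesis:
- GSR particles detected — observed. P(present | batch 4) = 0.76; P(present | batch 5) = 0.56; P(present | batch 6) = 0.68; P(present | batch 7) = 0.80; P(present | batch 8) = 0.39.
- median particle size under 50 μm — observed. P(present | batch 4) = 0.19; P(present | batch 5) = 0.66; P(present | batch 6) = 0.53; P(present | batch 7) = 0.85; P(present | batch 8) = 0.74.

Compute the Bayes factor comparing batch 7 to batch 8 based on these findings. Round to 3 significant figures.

Joint likelihood of the evidence pattern under each hypothesis:
  batch 7: 0.80 × 0.85 = 0.68
  batch 8: 0.39 × 0.74 = 0.2886
Bayes factor = 0.68 / 0.2886 ≈ 2.36

2.36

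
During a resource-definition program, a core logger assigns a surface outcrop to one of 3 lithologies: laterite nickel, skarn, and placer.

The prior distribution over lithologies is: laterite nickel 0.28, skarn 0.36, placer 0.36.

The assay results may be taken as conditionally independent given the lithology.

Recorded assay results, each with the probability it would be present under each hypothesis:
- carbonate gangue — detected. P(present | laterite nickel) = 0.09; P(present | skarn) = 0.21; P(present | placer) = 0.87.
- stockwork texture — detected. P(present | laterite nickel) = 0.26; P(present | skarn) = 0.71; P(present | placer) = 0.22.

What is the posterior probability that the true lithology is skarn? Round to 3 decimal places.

By Bayes' rule with conditional independence, the unnormalized weight for each hypothesis is prior × ∏ likelihoods:
  laterite nickel: 0.28 × 0.09 × 0.26 = 0.006552
  skarn: 0.36 × 0.21 × 0.71 = 0.053676
  placer: 0.36 × 0.87 × 0.22 = 0.068904
The unnormalized weights sum to 0.12913.
P(skarn | evidence) = 0.053676 / 0.12913 ≈ 0.416.

0.416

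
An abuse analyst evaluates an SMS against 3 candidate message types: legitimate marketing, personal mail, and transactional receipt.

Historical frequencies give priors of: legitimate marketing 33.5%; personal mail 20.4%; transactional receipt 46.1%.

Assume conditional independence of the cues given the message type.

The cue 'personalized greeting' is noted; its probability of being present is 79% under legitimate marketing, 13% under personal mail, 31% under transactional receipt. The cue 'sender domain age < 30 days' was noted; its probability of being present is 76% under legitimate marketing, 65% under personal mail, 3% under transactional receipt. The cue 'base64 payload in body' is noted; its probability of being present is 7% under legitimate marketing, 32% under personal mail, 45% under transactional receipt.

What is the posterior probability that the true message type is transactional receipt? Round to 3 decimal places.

By Bayes' rule with conditional independence, the unnormalized weight for each hypothesis is prior × ∏ likelihoods:
  legitimate marketing: 0.335 × 0.79 × 0.76 × 0.07 = 0.014079
  personal mail: 0.204 × 0.13 × 0.65 × 0.32 = 0.0055162
  transactional receipt: 0.461 × 0.31 × 0.03 × 0.45 = 0.0019293
Normalizing constant Z = 0.014079 + 0.0055162 + 0.0019293 = 0.021525.
P(transactional receipt | evidence) = 0.0019293 / 0.021525 ≈ 0.090.

0.090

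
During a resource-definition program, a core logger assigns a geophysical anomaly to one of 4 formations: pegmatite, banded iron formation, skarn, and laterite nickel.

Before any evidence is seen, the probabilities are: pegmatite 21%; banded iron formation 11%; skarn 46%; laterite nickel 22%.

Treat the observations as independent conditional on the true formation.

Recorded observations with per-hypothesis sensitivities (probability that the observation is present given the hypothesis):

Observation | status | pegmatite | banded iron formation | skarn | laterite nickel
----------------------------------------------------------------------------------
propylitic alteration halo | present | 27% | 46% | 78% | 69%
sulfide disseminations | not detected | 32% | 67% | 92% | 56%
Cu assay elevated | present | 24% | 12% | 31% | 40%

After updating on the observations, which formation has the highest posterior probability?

laterite nickel

By Bayes' rule with conditional independence, the unnormalized weight for each hypothesis is prior × ∏ likelihoods (using 1 − P(present | H) for each absent observation):
  pegmatite: 0.21 × 0.27 × (1 − 0.32) × 0.24 = 0.0092534
  banded iron formation: 0.11 × 0.46 × (1 − 0.67) × 0.12 = 0.0020038
  skarn: 0.46 × 0.78 × (1 − 0.92) × 0.31 = 0.0088982
  laterite nickel: 0.22 × 0.69 × (1 − 0.56) × 0.40 = 0.026717
Normalizing constant Z = 0.0092534 + 0.0020038 + 0.0088982 + 0.026717 = 0.046872.
P(pegmatite | evidence) ≈ 0.0092534 / 0.046872 ≈ 0.197
P(banded iron formation | evidence) ≈ 0.0020038 / 0.046872 ≈ 0.043
P(skarn | evidence) ≈ 0.0088982 / 0.046872 ≈ 0.190
P(laterite nickel | evidence) ≈ 0.026717 / 0.046872 ≈ 0.570
The largest is 0.570, so laterite nickel is most probable.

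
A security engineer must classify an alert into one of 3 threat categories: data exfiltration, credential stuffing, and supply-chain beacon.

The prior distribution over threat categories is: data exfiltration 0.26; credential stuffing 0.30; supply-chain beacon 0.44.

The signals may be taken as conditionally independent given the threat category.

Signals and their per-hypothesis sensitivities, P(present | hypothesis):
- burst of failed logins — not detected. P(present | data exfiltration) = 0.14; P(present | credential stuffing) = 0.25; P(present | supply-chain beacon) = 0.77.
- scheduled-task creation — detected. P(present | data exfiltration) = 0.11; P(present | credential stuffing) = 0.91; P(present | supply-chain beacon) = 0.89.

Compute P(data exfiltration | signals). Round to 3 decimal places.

0.077

For each hypothesis, the unnormalized posterior weight is prior × product of the signal likelihoods (using 1 − P(present | H) for each absent signal):
  data exfiltration: 0.26 × (1 − 0.14) × 0.11 = 0.024596
  credential stuffing: 0.30 × (1 − 0.25) × 0.91 = 0.20475
  supply-chain beacon: 0.44 × (1 − 0.77) × 0.89 = 0.090068
Marginal likelihood of the evidence = 0.31941.
P(data exfiltration | evidence) = 0.024596 / 0.31941 ≈ 0.077.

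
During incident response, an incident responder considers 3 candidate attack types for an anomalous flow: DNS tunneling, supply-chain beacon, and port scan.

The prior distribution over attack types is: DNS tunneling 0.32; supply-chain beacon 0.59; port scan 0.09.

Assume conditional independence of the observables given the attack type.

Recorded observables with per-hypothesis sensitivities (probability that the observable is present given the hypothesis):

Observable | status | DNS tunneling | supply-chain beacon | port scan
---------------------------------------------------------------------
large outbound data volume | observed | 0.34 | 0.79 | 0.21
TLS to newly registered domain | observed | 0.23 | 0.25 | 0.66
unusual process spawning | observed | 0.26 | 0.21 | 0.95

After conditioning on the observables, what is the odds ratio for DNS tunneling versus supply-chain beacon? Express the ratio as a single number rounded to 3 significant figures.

Unnormalized posterior weight (prior times the observable likelihoods) for each of the two hypotheses:
  DNS tunneling: 0.32 × 0.34 × 0.23 × 0.26 = 0.0065062
  supply-chain beacon: 0.59 × 0.79 × 0.25 × 0.21 = 0.02447
Posterior odds = 0.0065062 / 0.02447 ≈ 0.266.

0.266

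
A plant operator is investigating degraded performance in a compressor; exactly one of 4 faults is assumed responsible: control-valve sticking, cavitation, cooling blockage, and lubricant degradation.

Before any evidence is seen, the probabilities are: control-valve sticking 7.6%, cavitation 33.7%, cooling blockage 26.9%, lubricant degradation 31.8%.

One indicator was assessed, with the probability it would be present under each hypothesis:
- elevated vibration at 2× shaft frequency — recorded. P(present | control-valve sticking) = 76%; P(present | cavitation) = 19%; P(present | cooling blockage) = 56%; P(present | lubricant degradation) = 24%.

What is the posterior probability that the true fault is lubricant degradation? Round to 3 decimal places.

0.219

Multiply each prior by the likelihood of the indicator:
  control-valve sticking: 0.076 × 0.76 = 0.05776
  cavitation: 0.337 × 0.19 = 0.06403
  cooling blockage: 0.269 × 0.56 = 0.15064
  lubricant degradation: 0.318 × 0.24 = 0.07632
Normalizing constant Z = 0.05776 + 0.06403 + 0.15064 + 0.07632 = 0.34875.
P(lubricant degradation | evidence) = 0.07632 / 0.34875 ≈ 0.219.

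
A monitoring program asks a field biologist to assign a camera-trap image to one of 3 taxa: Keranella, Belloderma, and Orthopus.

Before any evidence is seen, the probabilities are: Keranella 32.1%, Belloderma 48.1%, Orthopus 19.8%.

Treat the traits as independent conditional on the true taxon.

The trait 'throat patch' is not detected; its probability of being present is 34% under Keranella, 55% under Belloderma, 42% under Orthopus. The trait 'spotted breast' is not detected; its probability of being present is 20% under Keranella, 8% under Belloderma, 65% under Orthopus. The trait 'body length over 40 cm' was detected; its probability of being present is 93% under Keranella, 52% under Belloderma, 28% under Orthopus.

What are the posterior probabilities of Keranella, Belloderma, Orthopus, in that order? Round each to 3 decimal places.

0.579, 0.380, 0.041

By Bayes' rule with conditional independence, the unnormalized weight for each hypothesis is prior × ∏ likelihoods (using 1 − P(present | H) for each absent trait):
  Keranella: 0.321 × (1 − 0.34) × (1 − 0.20) × 0.93 = 0.15762
  Belloderma: 0.481 × (1 − 0.55) × (1 − 0.08) × 0.52 = 0.10355
  Orthopus: 0.198 × (1 − 0.42) × (1 − 0.65) × 0.28 = 0.011254
Normalizing constant Z = 0.15762 + 0.10355 + 0.011254 = 0.27243.
P(Keranella | evidence) = 0.15762 / 0.27243 ≈ 0.579
P(Belloderma | evidence) = 0.10355 / 0.27243 ≈ 0.380
P(Orthopus | evidence) = 0.011254 / 0.27243 ≈ 0.041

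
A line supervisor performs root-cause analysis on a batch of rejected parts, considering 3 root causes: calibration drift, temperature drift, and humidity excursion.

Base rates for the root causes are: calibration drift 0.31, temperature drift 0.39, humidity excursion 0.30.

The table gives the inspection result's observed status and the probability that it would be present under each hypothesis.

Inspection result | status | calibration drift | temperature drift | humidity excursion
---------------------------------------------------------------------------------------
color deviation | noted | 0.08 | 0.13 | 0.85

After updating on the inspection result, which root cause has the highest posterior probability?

For each hypothesis, the unnormalized posterior weight is prior × likelihood:
  calibration drift: 0.31 × 0.08 = 0.0248
  temperature drift: 0.39 × 0.13 = 0.0507
  humidity excursion: 0.30 × 0.85 = 0.255
The unnormalized weights sum to 0.3305.
P(calibration drift | evidence) ≈ 0.0248 / 0.3305 ≈ 0.075
P(temperature drift | evidence) ≈ 0.0507 / 0.3305 ≈ 0.153
P(humidity excursion | evidence) ≈ 0.255 / 0.3305 ≈ 0.772
The largest is 0.772, so humidity excursion is most probable.

humidity excursion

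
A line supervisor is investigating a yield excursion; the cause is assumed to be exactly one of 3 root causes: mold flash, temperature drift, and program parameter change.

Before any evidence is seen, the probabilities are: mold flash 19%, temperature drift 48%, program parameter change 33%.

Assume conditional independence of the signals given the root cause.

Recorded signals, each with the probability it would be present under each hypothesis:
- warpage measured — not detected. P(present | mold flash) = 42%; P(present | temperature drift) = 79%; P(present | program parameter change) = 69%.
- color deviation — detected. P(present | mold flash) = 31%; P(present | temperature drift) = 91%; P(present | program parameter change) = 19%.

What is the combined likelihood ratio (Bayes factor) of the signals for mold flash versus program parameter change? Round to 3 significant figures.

Take the product of per-signal likelihoods under each hypothesis (using 1 − P(present | H) for each absent signal), then divide.
  mold flash: (1 − 0.42) × 0.31 = 0.1798
  program parameter change: (1 − 0.69) × 0.19 = 0.0589
Bayes factor = 0.1798 / 0.0589 ≈ 3.05

3.05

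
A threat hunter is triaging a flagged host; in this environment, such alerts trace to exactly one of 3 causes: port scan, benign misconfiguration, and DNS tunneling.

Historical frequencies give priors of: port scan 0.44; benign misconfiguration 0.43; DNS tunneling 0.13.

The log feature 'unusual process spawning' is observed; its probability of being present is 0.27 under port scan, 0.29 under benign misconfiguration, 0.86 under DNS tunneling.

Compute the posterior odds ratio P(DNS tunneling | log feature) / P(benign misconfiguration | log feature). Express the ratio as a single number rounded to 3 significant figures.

0.897

Unnormalized posterior weight (prior times the log feature likelihood) for each of the two hypotheses:
  DNS tunneling: 0.13 × 0.86 = 0.1118
  benign misconfiguration: 0.43 × 0.29 = 0.1247
Odds(DNS tunneling : benign misconfiguration) = 0.1118 / 0.1247 ≈ 0.897.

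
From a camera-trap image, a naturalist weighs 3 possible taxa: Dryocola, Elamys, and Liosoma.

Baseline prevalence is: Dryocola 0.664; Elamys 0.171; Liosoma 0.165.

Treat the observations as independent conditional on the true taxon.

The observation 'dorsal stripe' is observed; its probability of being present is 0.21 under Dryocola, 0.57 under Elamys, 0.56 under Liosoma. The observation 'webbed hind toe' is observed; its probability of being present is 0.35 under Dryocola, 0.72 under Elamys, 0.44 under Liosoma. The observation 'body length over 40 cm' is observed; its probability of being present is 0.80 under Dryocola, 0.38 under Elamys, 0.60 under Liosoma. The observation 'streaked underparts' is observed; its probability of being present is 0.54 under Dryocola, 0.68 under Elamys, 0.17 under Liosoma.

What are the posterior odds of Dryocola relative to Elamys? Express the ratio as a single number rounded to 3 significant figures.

1.16

Posterior odds equal prior odds times the likelihood ratio; only the two competing hypotheses matter.
  Dryocola: 0.664 × 0.21 × 0.35 × 0.80 × 0.54 = 0.021083
  Elamys: 0.171 × 0.57 × 0.72 × 0.38 × 0.68 = 0.018134
Odds(Dryocola : Elamys) = 0.021083 / 0.018134 ≈ 1.16.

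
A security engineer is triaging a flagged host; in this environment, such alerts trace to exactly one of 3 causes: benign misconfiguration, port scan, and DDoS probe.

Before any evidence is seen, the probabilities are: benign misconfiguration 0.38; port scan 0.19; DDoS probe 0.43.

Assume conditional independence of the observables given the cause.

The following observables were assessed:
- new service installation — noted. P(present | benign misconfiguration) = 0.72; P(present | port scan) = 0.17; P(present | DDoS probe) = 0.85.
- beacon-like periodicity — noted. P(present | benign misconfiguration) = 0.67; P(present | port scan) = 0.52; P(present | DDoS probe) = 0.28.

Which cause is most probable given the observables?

benign misconfiguration

For each hypothesis, the unnormalized posterior weight is prior × product of the observable likelihoods:
  benign misconfiguration: 0.38 × 0.72 × 0.67 = 0.18331
  port scan: 0.19 × 0.17 × 0.52 = 0.016796
  DDoS probe: 0.43 × 0.85 × 0.28 = 0.10234
Normalizing constant Z = 0.18331 + 0.016796 + 0.10234 = 0.30245.
P(benign misconfiguration | evidence) ≈ 0.18331 / 0.30245 ≈ 0.606
P(port scan | evidence) ≈ 0.016796 / 0.30245 ≈ 0.056
P(DDoS probe | evidence) ≈ 0.10234 / 0.30245 ≈ 0.338
The largest is 0.606, so benign misconfiguration is most probable.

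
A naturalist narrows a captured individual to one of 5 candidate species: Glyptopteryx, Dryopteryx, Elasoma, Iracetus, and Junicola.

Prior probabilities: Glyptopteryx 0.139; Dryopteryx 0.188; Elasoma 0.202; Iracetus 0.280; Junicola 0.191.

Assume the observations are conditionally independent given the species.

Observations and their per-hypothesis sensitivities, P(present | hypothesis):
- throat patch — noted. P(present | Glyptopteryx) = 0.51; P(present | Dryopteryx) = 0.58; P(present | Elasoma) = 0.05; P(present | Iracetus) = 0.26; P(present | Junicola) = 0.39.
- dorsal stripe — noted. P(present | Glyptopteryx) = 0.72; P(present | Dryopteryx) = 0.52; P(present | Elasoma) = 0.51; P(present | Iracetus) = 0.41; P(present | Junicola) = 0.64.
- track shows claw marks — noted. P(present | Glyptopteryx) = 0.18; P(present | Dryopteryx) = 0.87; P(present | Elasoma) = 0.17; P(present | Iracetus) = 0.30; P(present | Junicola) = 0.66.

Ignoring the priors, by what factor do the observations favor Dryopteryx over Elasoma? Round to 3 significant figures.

Take the product of per-observation likelihoods under each hypothesis, then divide.
  Dryopteryx: 0.58 × 0.52 × 0.87 = 0.26239
  Elasoma: 0.05 × 0.51 × 0.17 = 0.004335
Bayes factor = 0.26239 / 0.004335 ≈ 60.5

60.5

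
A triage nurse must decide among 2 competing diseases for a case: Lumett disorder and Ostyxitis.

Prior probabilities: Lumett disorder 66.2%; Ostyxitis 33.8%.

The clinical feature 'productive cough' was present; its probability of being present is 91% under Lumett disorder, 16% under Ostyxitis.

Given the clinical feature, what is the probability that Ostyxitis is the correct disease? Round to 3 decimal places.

0.082

For each hypothesis, the unnormalized posterior weight is prior × likelihood:
  Lumett disorder: 0.662 × 0.91 = 0.60242
  Ostyxitis: 0.338 × 0.16 = 0.05408
Marginal likelihood of the evidence = 0.6565.
P(Ostyxitis | evidence) = 0.05408 / 0.6565 ≈ 0.082.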